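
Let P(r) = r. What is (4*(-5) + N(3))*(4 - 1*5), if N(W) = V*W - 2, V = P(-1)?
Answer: 25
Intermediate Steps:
V = -1
N(W) = -2 - W (N(W) = -W - 2 = -2 - W)
(4*(-5) + N(3))*(4 - 1*5) = (4*(-5) + (-2 - 1*3))*(4 - 1*5) = (-20 + (-2 - 3))*(4 - 5) = (-20 - 5)*(-1) = -25*(-1) = 25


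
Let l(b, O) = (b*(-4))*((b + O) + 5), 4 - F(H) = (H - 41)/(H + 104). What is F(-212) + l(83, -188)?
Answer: 3585779/108 ≈ 33202.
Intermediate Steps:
F(H) = 4 - (-41 + H)/(104 + H) (F(H) = 4 - (H - 41)/(H + 104) = 4 - (-41 + H)/(104 + H))
l(b, O) = -4*b*(5 + O + b) (l(b, O) = (-4*b)*((O + b) + 5) = (-4*b)*(5 + O + b) = -4*b*(5 + O + b))
F(-212) + l(83, -188) = (457 + 3*(-212))/(104 - 212) - 4*83*(5 - 188 + 83) = (457 - 636)/(-108) - 4*83*(-100) = -1/108*(-179) + 33200 = 179/108 + 33200 = 3585779/108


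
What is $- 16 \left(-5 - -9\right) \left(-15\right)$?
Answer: $960$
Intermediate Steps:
$- 16 \left(-5 - -9\right) \left(-15\right) = - 16 \left(-5 + 9\right) \left(-15\right) = - 16 \cdot 4 \left(-15\right) = - 64 \left(-15\right) = \left(-1\right) \left(-960\right) = 960$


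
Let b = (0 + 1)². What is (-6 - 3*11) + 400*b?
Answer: 361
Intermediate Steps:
b = 1 (b = 1² = 1)
(-6 - 3*11) + 400*b = (-6 - 3*11) + 400*1 = (-6 - 33) + 400 = -39 + 400 = 361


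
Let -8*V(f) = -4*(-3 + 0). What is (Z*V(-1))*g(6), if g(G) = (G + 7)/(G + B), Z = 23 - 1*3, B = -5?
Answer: -390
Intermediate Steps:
Z = 20 (Z = 23 - 3 = 20)
g(G) = (7 + G)/(-5 + G) (g(G) = (G + 7)/(G - 5) = (7 + G)/(-5 + G))
V(f) = -3/2 (V(f) = -(-1)*(-3 + 0)/2 = -(-1)*(-3)/2 = -⅛*12 = -3/2)
(Z*V(-1))*g(6) = (20*(-3/2))*((7 + 6)/(-5 + 6)) = -30*13/1 = -30*13 = -390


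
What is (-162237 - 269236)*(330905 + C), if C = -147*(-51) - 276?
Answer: -145892239598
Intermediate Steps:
C = 7221 (C = 7497 - 276 = 7221)
(-162237 - 269236)*(330905 + C) = (-162237 - 269236)*(330905 + 7221) = -431473*338126 = -145892239598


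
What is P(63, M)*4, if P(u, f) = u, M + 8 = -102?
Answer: 252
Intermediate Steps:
M = -110 (M = -8 - 102 = -110)
P(63, M)*4 = 63*4 = 252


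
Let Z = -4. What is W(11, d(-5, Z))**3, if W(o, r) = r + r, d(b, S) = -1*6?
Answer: -1728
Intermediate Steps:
d(b, S) = -6
W(o, r) = 2*r
W(11, d(-5, Z))**3 = (2*(-6))**3 = (-12)**3 = -1728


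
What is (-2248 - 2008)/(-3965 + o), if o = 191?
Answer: 2128/1887 ≈ 1.1277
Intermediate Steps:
(-2248 - 2008)/(-3965 + o) = (-2248 - 2008)/(-3965 + 191) = -4256/(-3774) = -4256*(-1/3774) = 2128/1887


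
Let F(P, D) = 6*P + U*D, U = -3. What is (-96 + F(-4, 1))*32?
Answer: -3936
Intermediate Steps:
F(P, D) = -3*D + 6*P (F(P, D) = 6*P - 3*D = -3*D + 6*P)
(-96 + F(-4, 1))*32 = (-96 + (-3*1 + 6*(-4)))*32 = (-96 + (-3 - 24))*32 = (-96 - 27)*32 = -123*32 = -3936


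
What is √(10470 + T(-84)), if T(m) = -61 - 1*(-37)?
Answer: √10446 ≈ 102.21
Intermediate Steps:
T(m) = -24 (T(m) = -61 + 37 = -24)
√(10470 + T(-84)) = √(10470 - 24) = √10446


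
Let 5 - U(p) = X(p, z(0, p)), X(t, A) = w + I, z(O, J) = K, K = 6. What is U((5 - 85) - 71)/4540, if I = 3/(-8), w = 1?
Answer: 7/7264 ≈ 0.00096366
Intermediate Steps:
z(O, J) = 6
I = -3/8 (I = 3*(-1/8) = -3/8 ≈ -0.37500)
X(t, A) = 5/8 (X(t, A) = 1 - 3/8 = 5/8)
U(p) = 35/8 (U(p) = 5 - 1*5/8 = 5 - 5/8 = 35/8)
U((5 - 85) - 71)/4540 = (35/8)/4540 = (35/8)*(1/4540) = 7/7264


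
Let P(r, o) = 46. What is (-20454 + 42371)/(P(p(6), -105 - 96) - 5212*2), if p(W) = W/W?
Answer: -21917/10378 ≈ -2.1119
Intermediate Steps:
p(W) = 1
(-20454 + 42371)/(P(p(6), -105 - 96) - 5212*2) = (-20454 + 42371)/(46 - 5212*2) = 21917/(46 - 10424) = 21917/(-10378) = 21917*(-1/10378) = -21917/10378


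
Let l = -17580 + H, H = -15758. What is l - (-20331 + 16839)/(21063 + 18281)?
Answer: -327911695/9836 ≈ -33338.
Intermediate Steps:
l = -33338 (l = -17580 - 15758 = -33338)
l - (-20331 + 16839)/(21063 + 18281) = -33338 - (-20331 + 16839)/(21063 + 18281) = -33338 - (-3492)/39344 = -33338 - 1*(-873/9836) = -33338 + 873/9836 = -327911695/9836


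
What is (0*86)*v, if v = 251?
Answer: 0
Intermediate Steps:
(0*86)*v = (0*86)*251 = 0*251 = 0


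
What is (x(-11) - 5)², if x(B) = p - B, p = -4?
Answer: 4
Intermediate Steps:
x(B) = -4 - B
(x(-11) - 5)² = ((-4 - 1*(-11)) - 5)² = ((-4 + 11) - 5)² = (7 - 5)² = 2² = 4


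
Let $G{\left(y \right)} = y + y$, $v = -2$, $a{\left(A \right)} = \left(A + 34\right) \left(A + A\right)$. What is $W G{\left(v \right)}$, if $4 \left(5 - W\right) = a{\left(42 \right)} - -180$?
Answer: $6544$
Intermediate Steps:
$a{\left(A \right)} = 2 A \left(34 + A\right)$ ($a{\left(A \right)} = \left(34 + A\right) 2 A = 2 A \left(34 + A\right)$)
$W = -1636$ ($W = 5 - \frac{2 \cdot 42 \left(34 + 42\right) - -180}{4} = 5 - \frac{2 \cdot 42 \cdot 76 + 180}{4} = 5 - \frac{6384 + 180}{4} = 5 - 1641 = -1636$)
$G{\left(y \right)} = 2 y$
$W G{\left(v \right)} = - 1636 \cdot 2 \left(-2\right) = \left(-1636\right) \left(-4\right) = 6544$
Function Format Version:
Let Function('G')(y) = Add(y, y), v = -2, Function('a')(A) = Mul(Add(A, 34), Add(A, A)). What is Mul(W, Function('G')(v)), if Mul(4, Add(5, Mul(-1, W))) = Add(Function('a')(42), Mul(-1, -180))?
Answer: 6544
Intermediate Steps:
Function('a')(A) = Mul(2, A, Add(34, A)) (Function('a')(A) = Mul(Add(34, A), Mul(2, A)) = Mul(2, A, Add(34, A)))
W = -1636 (W = Add(5, Mul(Rational(-1, 4), Add(Mul(2, 42, Add(34, 42)), Mul(-1, -180)))) = Add(5, Mul(Rational(-1, 4), Add(Mul(2, 42, 76), 180))) = Add(5, Mul(Rational(-1, 4), Add(6384, 180))) = Add(5, Mul(Rational(-1, 4), 6564)) = Add(5, -1641) = -1636)
Function('G')(y) = Mul(2, y)
Mul(W, Function('G')(v)) = Mul(-1636, Mul(2, -2)) = Mul(-1636, -4) = 6544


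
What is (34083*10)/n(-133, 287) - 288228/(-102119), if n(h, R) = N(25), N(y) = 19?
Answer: 34810695102/1940261 ≈ 17941.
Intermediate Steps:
n(h, R) = 19
(34083*10)/n(-133, 287) - 288228/(-102119) = (34083*10)/19 - 288228/(-102119) = 340830*(1/19) - 288228*(-1/102119) = 340830/19 + 288228/102119 = 34810695102/1940261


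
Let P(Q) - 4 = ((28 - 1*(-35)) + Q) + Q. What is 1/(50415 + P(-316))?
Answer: 1/49850 ≈ 2.0060e-5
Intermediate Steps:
P(Q) = 67 + 2*Q (P(Q) = 4 + (((28 - 1*(-35)) + Q) + Q) = 4 + (((28 + 35) + Q) + Q) = 4 + ((63 + Q) + Q) = 4 + (63 + 2*Q) = 67 + 2*Q)
1/(50415 + P(-316)) = 1/(50415 + (67 + 2*(-316))) = 1/(50415 + (67 - 632)) = 1/(50415 - 565) = 1/49850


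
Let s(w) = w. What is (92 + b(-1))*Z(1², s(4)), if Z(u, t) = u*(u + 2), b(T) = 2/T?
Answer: 270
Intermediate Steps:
Z(u, t) = u*(2 + u)
(92 + b(-1))*Z(1², s(4)) = (92 + 2/(-1))*(1²*(2 + 1²)) = (92 + 2*(-1))*(1*(2 + 1)) = (92 - 2)*(1*3) = 90*3 = 270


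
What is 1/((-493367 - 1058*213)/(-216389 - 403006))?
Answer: 619395/718721 ≈ 0.86180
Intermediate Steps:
1/((-493367 - 1058*213)/(-216389 - 403006)) = 1/((-493367 - 225354)/(-619395)) = 1/(-718721*(-1/619395)) = 1/(718721/619395) = 619395/718721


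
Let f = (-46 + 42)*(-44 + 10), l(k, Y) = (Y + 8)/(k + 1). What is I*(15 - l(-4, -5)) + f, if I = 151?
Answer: 2552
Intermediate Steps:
l(k, Y) = (8 + Y)/(1 + k)
f = 136 (f = -4*(-34) = 136)
I*(15 - l(-4, -5)) + f = 151*(15 - (8 - 5)/(1 - 4)) + 136 = 151*(15 - 3/(-3)) + 136 = 151*(15 - (-1)*3/3) + 136 = 151*(15 - 1*(-1)) + 136 = 151*(15 + 1) + 136 = 151*16 + 136 = 2416 + 136 = 2552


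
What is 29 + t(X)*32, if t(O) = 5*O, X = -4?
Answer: -611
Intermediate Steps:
29 + t(X)*32 = 29 + (5*(-4))*32 = 29 - 20*32 = 29 - 640 = -611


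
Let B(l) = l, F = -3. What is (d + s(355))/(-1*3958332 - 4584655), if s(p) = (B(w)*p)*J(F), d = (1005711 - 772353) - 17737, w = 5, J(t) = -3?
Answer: -210296/8542987 ≈ -0.024616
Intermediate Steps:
d = 215621 (d = 233358 - 17737 = 215621)
s(p) = -15*p (s(p) = (5*p)*(-3) = -15*p)
(d + s(355))/(-1*3958332 - 4584655) = (215621 - 15*355)/(-1*3958332 - 4584655) = (215621 - 5325)/(-3958332 - 4584655) = 210296/(-8542987) = 210296*(-1/8542987) = -210296/8542987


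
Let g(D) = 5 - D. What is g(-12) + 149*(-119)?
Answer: -17714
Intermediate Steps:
g(-12) + 149*(-119) = (5 - 1*(-12)) + 149*(-119) = (5 + 12) - 17731 = 17 - 17731 = -17714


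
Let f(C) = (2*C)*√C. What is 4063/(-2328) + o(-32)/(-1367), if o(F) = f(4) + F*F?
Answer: -7975241/3182376 ≈ -2.5061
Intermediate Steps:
f(C) = 2*C^(3/2)
o(F) = 16 + F² (o(F) = 2*4^(3/2) + F*F = 2*8 + F² = 16 + F²)
4063/(-2328) + o(-32)/(-1367) = 4063/(-2328) + (16 + (-32)²)/(-1367) = 4063*(-1/2328) + (16 + 1024)*(-1/1367) = -4063/2328 + 1040*(-1/1367) = -4063/2328 - 1040/1367 = -7975241/3182376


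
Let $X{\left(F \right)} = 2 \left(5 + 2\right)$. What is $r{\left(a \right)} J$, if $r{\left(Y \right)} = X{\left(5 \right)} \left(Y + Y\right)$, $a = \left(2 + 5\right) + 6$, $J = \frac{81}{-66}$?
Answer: $- \frac{4914}{11} \approx -446.73$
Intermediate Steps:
$J = - \frac{27}{22}$ ($J = 81 \left(- \frac{1}{66}\right) = - \frac{27}{22} \approx -1.2273$)
$X{\left(F \right)} = 14$ ($X{\left(F \right)} = 2 \cdot 7 = 14$)
$a = 13$ ($a = 7 + 6 = 13$)
$r{\left(Y \right)} = 28 Y$ ($r{\left(Y \right)} = 14 \left(Y + Y\right) = 14 \cdot 2 Y = 28 Y$)
$r{\left(a \right)} J = 28 \cdot 13 \left(- \frac{27}{22}\right) = 364 \left(- \frac{27}{22}\right) = - \frac{4914}{11}$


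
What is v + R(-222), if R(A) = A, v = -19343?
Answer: -19565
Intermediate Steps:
v + R(-222) = -19343 - 222 = -19565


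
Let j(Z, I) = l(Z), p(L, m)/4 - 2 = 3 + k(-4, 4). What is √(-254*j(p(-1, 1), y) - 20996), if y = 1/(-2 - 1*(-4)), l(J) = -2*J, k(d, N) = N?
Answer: 2*I*√677 ≈ 52.038*I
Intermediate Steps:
p(L, m) = 36 (p(L, m) = 8 + 4*(3 + 4) = 8 + 4*7 = 8 + 28 = 36)
y = ½ (y = 1/(-2 + 4) = 1/2 = 1*(½) = ½ ≈ 0.50000)
j(Z, I) = -2*Z
√(-254*j(p(-1, 1), y) - 20996) = √(-(-508)*36 - 20996) = √(-254*(-72) - 20996) = √(18288 - 20996) = √(-2708) = 2*I*√677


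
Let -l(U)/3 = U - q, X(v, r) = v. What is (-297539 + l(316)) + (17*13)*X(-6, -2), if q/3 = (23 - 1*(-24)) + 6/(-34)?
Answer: -5089657/17 ≈ -2.9939e+5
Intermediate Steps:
q = 2388/17 (q = 3*((23 - 1*(-24)) + 6/(-34)) = 3*((23 + 24) + 6*(-1/34)) = 3*(47 - 3/17) = 3*(796/17) = 2388/17 ≈ 140.47)
l(U) = 7164/17 - 3*U (l(U) = -3*(U - 1*2388/17) = -3*(U - 2388/17) = -3*(-2388/17 + U) = 7164/17 - 3*U)
(-297539 + l(316)) + (17*13)*X(-6, -2) = (-297539 + (7164/17 - 3*316)) + (17*13)*(-6) = (-297539 + (7164/17 - 948)) + 221*(-6) = (-297539 - 8952/17) - 1326 = -5067115/17 - 1326 = -5089657/17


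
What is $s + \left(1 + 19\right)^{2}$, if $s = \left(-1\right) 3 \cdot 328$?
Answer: $-584$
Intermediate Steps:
$s = -984$ ($s = \left(-3\right) 328 = -984$)
$s + \left(1 + 19\right)^{2} = -984 + \left(1 + 19\right)^{2} = -984 + 20^{2} = -984 + 400 = -584$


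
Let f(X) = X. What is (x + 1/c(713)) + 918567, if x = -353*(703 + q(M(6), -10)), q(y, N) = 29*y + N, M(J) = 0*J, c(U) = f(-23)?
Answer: 15500573/23 ≈ 6.7394e+5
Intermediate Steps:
c(U) = -23
M(J) = 0
q(y, N) = N + 29*y
x = -244629 (x = -353*(703 + (-10 + 29*0)) = -353*(703 + (-10 + 0)) = -353*(703 - 10) = -353*693 = -244629)
(x + 1/c(713)) + 918567 = (-244629 + 1/(-23)) + 918567 = (-244629 - 1/23) + 918567 = -5626468/23 + 918567 = 15500573/23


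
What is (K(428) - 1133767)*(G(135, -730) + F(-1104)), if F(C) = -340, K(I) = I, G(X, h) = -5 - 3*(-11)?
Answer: 353601768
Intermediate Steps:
G(X, h) = 28 (G(X, h) = -5 + 33 = 28)
(K(428) - 1133767)*(G(135, -730) + F(-1104)) = (428 - 1133767)*(28 - 340) = -1133339*(-312) = 353601768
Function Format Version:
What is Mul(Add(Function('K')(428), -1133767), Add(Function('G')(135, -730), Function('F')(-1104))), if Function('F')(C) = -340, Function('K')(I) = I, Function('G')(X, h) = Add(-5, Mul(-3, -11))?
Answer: 353601768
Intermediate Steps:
Function('G')(X, h) = 28 (Function('G')(X, h) = Add(-5, 33) = 28)
Mul(Add(Function('K')(428), -1133767), Add(Function('G')(135, -730), Function('F')(-1104))) = Mul(Add(428, -1133767), Add(28, -340)) = Mul(-1133339, -312) = 353601768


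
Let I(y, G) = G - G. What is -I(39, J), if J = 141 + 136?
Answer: 0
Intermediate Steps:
J = 277
I(y, G) = 0
-I(39, J) = -1*0 = 0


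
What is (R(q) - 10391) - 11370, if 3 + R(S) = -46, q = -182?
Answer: -21810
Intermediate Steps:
R(S) = -49 (R(S) = -3 - 46 = -49)
(R(q) - 10391) - 11370 = (-49 - 10391) - 11370 = -10440 - 11370 = -21810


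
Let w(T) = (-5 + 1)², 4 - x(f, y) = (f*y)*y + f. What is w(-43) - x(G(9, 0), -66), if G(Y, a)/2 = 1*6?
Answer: 52296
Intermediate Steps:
G(Y, a) = 12 (G(Y, a) = 2*(1*6) = 2*6 = 12)
x(f, y) = 4 - f - f*y² (x(f, y) = 4 - ((f*y)*y + f) = 4 - (f*y² + f) = 4 - (f + f*y²) = 4 + (-f - f*y²) = 4 - f - f*y²)
w(T) = 16 (w(T) = (-4)² = 16)
w(-43) - x(G(9, 0), -66) = 16 - (4 - 1*12 - 1*12*(-66)²) = 16 - (4 - 12 - 1*12*4356) = 16 - (4 - 12 - 52272) = 16 - 1*(-52280) = 16 + 52280 = 52296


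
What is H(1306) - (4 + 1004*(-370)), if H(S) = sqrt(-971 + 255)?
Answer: 371476 + 2*I*sqrt(179) ≈ 3.7148e+5 + 26.758*I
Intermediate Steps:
H(S) = 2*I*sqrt(179) (H(S) = sqrt(-716) = 2*I*sqrt(179))
H(1306) - (4 + 1004*(-370)) = 2*I*sqrt(179) - (4 + 1004*(-370)) = 2*I*sqrt(179) - (4 - 371480) = 2*I*sqrt(179) - 1*(-371476) = 2*I*sqrt(179) + 371476 = 371476 + 2*I*sqrt(179)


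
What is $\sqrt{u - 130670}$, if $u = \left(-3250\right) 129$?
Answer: $4 i \sqrt{34370} \approx 741.57 i$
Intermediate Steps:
$u = -419250$
$\sqrt{u - 130670} = \sqrt{-419250 - 130670} = \sqrt{-549920} = 4 i \sqrt{34370}$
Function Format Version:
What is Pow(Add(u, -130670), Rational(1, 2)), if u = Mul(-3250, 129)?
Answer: Mul(4, I, Pow(34370, Rational(1, 2))) ≈ Mul(741.57, I)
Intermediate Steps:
u = -419250
Pow(Add(u, -130670), Rational(1, 2)) = Pow(Add(-419250, -130670), Rational(1, 2)) = Pow(-549920, Rational(1, 2)) = Mul(4, I, Pow(34370, Rational(1, 2)))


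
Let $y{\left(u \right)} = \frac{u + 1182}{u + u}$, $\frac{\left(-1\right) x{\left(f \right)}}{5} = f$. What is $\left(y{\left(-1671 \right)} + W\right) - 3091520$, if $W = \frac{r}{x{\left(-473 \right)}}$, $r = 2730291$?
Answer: $- \frac{8141907577531}{2634610} \approx -3.0904 \cdot 10^{6}$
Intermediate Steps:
$x{\left(f \right)} = - 5 f$
$y{\left(u \right)} = \frac{1182 + u}{2 u}$
$W = \frac{2730291}{2365}$ ($W = \frac{2730291}{\left(-5\right) \left(-473\right)} = \frac{2730291}{2365} \approx 1154.5$)
$\left(y{\left(-1671 \right)} + W\right) - 3091520 = \left(\frac{1182 - 1671}{2 \left(-1671\right)} + \frac{2730291}{2365}\right) - 3091520 = \left(\frac{1}{2} \left(- \frac{1}{1671}\right) \left(-489\right) + \frac{2730291}{2365}\right) - 3091520 = \left(\frac{163}{1114} + \frac{2730291}{2365}\right) - 3091520 = \frac{3041929669}{2634610} - 3091520 = - \frac{8141907577531}{2634610}$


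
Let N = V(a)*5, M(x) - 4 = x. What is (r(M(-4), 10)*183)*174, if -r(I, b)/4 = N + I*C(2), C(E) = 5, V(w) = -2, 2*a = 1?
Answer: 1273680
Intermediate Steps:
a = ½ (a = (½)*1 = ½ ≈ 0.50000)
M(x) = 4 + x
N = -10 (N = -2*5 = -10)
r(I, b) = 40 - 20*I (r(I, b) = -4*(-10 + I*5) = -4*(-10 + 5*I) = 40 - 20*I)
(r(M(-4), 10)*183)*174 = ((40 - 20*(4 - 4))*183)*174 = ((40 - 20*0)*183)*174 = ((40 + 0)*183)*174 = (40*183)*174 = 7320*174 = 1273680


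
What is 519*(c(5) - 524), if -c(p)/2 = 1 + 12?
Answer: -285450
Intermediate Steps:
c(p) = -26 (c(p) = -2*(1 + 12) = -2*13 = -26)
519*(c(5) - 524) = 519*(-26 - 524) = 519*(-550) = -285450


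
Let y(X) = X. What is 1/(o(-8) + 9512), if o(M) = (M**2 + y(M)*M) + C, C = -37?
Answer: 1/9603 ≈ 0.00010413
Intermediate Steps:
o(M) = -37 + 2*M**2 (o(M) = (M**2 + M*M) - 37 = (M**2 + M**2) - 37 = 2*M**2 - 37 = -37 + 2*M**2)
1/(o(-8) + 9512) = 1/((-37 + 2*(-8)**2) + 9512) = 1/((-37 + 2*64) + 9512) = 1/((-37 + 128) + 9512) = 1/(91 + 9512) = 1/9603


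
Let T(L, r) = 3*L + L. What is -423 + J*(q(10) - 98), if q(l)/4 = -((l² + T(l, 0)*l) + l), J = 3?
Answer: -6837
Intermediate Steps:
T(L, r) = 4*L
q(l) = -20*l² - 4*l (q(l) = 4*(-((l² + (4*l)*l) + l)) = 4*(-((l² + 4*l²) + l)) = 4*(-(5*l² + l)) = 4*(-(l + 5*l²)) = 4*(-l - 5*l²) = -20*l² - 4*l)
-423 + J*(q(10) - 98) = -423 + 3*(-4*10*(1 + 5*10) - 98) = -423 + 3*(-4*10*(1 + 50) - 98) = -423 + 3*(-4*10*51 - 98) = -423 + 3*(-2040 - 98) = -423 + 3*(-2138) = -423 - 6414 = -6837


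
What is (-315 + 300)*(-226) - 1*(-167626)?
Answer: 171016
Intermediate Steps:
(-315 + 300)*(-226) - 1*(-167626) = -15*(-226) + 167626 = 3390 + 167626 = 171016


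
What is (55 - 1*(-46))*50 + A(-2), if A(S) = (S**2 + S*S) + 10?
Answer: 5068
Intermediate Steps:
A(S) = 10 + 2*S**2 (A(S) = (S**2 + S**2) + 10 = 2*S**2 + 10 = 10 + 2*S**2)
(55 - 1*(-46))*50 + A(-2) = (55 - 1*(-46))*50 + (10 + 2*(-2)**2) = (55 + 46)*50 + (10 + 2*4) = 101*50 + (10 + 8) = 5050 + 18 = 5068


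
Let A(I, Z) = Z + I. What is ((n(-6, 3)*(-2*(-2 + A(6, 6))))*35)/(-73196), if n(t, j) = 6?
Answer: 1050/18299 ≈ 0.057380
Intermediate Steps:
A(I, Z) = I + Z
((n(-6, 3)*(-2*(-2 + A(6, 6))))*35)/(-73196) = ((6*(-2*(-2 + (6 + 6))))*35)/(-73196) = ((6*(-2*(-2 + 12)))*35)*(-1/73196) = ((6*(-2*10))*35)*(-1/73196) = ((6*(-20))*35)*(-1/73196) = -120*35*(-1/73196) = -4200*(-1/73196) = 1050/18299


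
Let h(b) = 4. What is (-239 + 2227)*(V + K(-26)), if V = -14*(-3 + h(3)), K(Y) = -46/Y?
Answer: -316092/13 ≈ -24315.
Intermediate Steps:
V = -14 (V = -14*(-3 + 4) = -14*1 = -14)
(-239 + 2227)*(V + K(-26)) = (-239 + 2227)*(-14 - 46/(-26)) = 1988*(-14 - 46*(-1/26)) = 1988*(-14 + 23/13) = 1988*(-159/13) = -316092/13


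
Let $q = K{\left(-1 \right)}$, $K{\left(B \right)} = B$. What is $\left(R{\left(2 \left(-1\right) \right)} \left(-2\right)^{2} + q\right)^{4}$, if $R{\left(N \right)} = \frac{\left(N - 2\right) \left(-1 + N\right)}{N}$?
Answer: $390625$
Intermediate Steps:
$q = -1$
$R{\left(N \right)} = \frac{\left(-1 + N\right) \left(-2 + N\right)}{N}$ ($R{\left(N \right)} = \frac{\left(-2 + N\right) \left(-1 + N\right)}{N} = \frac{\left(-1 + N\right) \left(-2 + N\right)}{N}$)
$\left(R{\left(2 \left(-1\right) \right)} \left(-2\right)^{2} + q\right)^{4} = \left(\left(-3 + 2 \left(-1\right) + \frac{2}{2 \left(-1\right)}\right) \left(-2\right)^{2} - 1\right)^{4} = \left(\left(-3 - 2 + \frac{2}{-2}\right) 4 - 1\right)^{4} = \left(\left(-3 - 2 + 2 \left(- \frac{1}{2}\right)\right) 4 - 1\right)^{4} = \left(\left(-3 - 2 - 1\right) 4 - 1\right)^{4} = \left(\left(-6\right) 4 - 1\right)^{4} = \left(-24 - 1\right)^{4} = \left(-25\right)^{4} = 390625$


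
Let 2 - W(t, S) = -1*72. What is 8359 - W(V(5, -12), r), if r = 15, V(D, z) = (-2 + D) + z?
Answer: 8285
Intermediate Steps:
V(D, z) = -2 + D + z
W(t, S) = 74 (W(t, S) = 2 - (-1)*72 = 2 - 1*(-72) = 2 + 72 = 74)
8359 - W(V(5, -12), r) = 8359 - 1*74 = 8359 - 74 = 8285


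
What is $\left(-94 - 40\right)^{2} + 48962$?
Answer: $66918$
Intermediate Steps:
$\left(-94 - 40\right)^{2} + 48962 = \left(-134\right)^{2} + 48962 = 17956 + 48962 = 66918$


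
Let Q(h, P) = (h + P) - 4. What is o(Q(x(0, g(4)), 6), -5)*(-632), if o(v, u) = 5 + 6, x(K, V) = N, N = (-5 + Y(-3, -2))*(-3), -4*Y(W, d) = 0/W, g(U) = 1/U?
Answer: -6952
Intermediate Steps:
Y(W, d) = 0 (Y(W, d) = -0/W = -¼*0 = 0)
N = 15 (N = (-5 + 0)*(-3) = -5*(-3) = 15)
x(K, V) = 15
Q(h, P) = -4 + P + h (Q(h, P) = (P + h) - 4 = -4 + P + h)
o(v, u) = 11
o(Q(x(0, g(4)), 6), -5)*(-632) = 11*(-632) = -6952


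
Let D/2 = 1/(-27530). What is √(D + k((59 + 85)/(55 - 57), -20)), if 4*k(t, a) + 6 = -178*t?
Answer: √2427177577190/27530 ≈ 56.591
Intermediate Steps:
k(t, a) = -3/2 - 89*t/2 (k(t, a) = -3/2 + (-178*t)/4 = -3/2 - 89*t/2)
D = -1/13765 (D = 2/(-27530) = 2*(-1/27530) = -1/13765 ≈ -7.2648e-5)
√(D + k((59 + 85)/(55 - 57), -20)) = √(-1/13765 + (-3/2 - 89*(59 + 85)/(2*(55 - 57)))) = √(-1/13765 + (-3/2 - 6408/(-2))) = √(-1/13765 + (-3/2 - 6408*(-1)/2)) = √(-1/13765 + (-3/2 - 89/2*(-72))) = √(-1/13765 + (-3/2 + 3204)) = √(-1/13765 + 6405/2) = √(88164823/27530) = √2427177577190/27530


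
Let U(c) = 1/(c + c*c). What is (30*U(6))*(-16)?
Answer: -80/7 ≈ -11.429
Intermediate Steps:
U(c) = 1/(c + c²)
(30*U(6))*(-16) = (30*(1/(6*(1 + 6))))*(-16) = (30*((⅙)/7))*(-16) = (30*((⅙)*(⅐)))*(-16) = (30*(1/42))*(-16) = (5/7)*(-16) = -80/7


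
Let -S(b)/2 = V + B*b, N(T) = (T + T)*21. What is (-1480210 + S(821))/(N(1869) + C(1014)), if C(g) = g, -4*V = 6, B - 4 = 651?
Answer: -2555717/79512 ≈ -32.143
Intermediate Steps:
B = 655 (B = 4 + 651 = 655)
N(T) = 42*T (N(T) = (2*T)*21 = 42*T)
V = -3/2 (V = -1/4*6 = -3/2 ≈ -1.5000)
S(b) = 3 - 1310*b (S(b) = -2*(-3/2 + 655*b) = 3 - 1310*b)
(-1480210 + S(821))/(N(1869) + C(1014)) = (-1480210 + (3 - 1310*821))/(42*1869 + 1014) = (-1480210 + (3 - 1075510))/(78498 + 1014) = (-1480210 - 1075507)/79512 = -2555717*1/79512 = -2555717/79512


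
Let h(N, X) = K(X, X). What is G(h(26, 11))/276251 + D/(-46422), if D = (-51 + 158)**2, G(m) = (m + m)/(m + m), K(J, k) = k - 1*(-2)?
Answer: -3162751277/12824123922 ≈ -0.24663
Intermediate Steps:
K(J, k) = 2 + k (K(J, k) = k + 2 = 2 + k)
h(N, X) = 2 + X
G(m) = 1 (G(m) = (2*m)/((2*m)) = (2*m)*(1/(2*m)) = 1)
D = 11449 (D = 107**2 = 11449)
G(h(26, 11))/276251 + D/(-46422) = 1/276251 + 11449/(-46422) = 1*(1/276251) + 11449*(-1/46422) = 1/276251 - 11449/46422 = -3162751277/12824123922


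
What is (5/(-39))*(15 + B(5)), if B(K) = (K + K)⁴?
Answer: -50075/39 ≈ -1284.0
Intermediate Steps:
B(K) = 16*K⁴ (B(K) = (2*K)⁴ = 16*K⁴)
(5/(-39))*(15 + B(5)) = (5/(-39))*(15 + 16*5⁴) = (5*(-1/39))*(15 + 16*625) = -5*(15 + 10000)/39 = -5/39*10015 = -50075/39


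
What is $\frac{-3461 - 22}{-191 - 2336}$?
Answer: $\frac{3483}{2527} \approx 1.3783$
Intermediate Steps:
$\frac{-3461 - 22}{-191 - 2336} = - \frac{3483}{-2527} = \left(-3483\right) \left(- \frac{1}{2527}\right) = \frac{3483}{2527}$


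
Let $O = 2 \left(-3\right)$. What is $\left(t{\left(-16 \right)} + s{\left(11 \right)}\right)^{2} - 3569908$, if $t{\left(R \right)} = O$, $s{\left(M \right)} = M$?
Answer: $-3569883$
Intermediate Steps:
$O = -6$
$t{\left(R \right)} = -6$
$\left(t{\left(-16 \right)} + s{\left(11 \right)}\right)^{2} - 3569908 = \left(-6 + 11\right)^{2} - 3569908 = 5^{2} - 3569908 = 25 - 3569908 = -3569883$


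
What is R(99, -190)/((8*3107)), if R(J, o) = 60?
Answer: 15/6214 ≈ 0.0024139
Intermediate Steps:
R(99, -190)/((8*3107)) = 60/((8*3107)) = 60/24856 = 60*(1/24856) = 15/6214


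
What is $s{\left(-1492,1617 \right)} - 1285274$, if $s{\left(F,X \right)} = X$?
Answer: $-1283657$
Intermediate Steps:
$s{\left(-1492,1617 \right)} - 1285274 = 1617 - 1285274 = -1283657$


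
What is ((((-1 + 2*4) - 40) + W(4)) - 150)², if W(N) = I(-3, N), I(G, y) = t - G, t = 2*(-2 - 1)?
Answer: 34596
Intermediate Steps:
t = -6 (t = 2*(-3) = -6)
I(G, y) = -6 - G
W(N) = -3 (W(N) = -6 - 1*(-3) = -6 + 3 = -3)
((((-1 + 2*4) - 40) + W(4)) - 150)² = ((((-1 + 2*4) - 40) - 3) - 150)² = ((((-1 + 8) - 40) - 3) - 150)² = (((7 - 40) - 3) - 150)² = ((-33 - 3) - 150)² = (-36 - 150)² = (-186)² = 34596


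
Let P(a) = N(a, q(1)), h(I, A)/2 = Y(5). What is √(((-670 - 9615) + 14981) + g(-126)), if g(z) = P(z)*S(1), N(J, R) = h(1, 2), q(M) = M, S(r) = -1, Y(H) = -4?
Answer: 28*√6 ≈ 68.586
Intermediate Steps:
h(I, A) = -8 (h(I, A) = 2*(-4) = -8)
N(J, R) = -8
P(a) = -8
g(z) = 8 (g(z) = -8*(-1) = 8)
√(((-670 - 9615) + 14981) + g(-126)) = √(((-670 - 9615) + 14981) + 8) = √((-10285 + 14981) + 8) = √(4696 + 8) = √4704 = 28*√6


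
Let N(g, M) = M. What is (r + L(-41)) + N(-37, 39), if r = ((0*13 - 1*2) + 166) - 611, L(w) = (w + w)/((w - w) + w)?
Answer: -406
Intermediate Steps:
L(w) = 2 (L(w) = (2*w)/(0 + w) = (2*w)/w = 2)
r = -447 (r = ((0 - 2) + 166) - 611 = (-2 + 166) - 611 = 164 - 611 = -447)
(r + L(-41)) + N(-37, 39) = (-447 + 2) + 39 = -445 + 39 = -406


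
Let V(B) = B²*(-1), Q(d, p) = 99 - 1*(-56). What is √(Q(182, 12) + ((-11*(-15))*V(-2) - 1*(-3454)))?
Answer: √2949 ≈ 54.305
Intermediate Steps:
Q(d, p) = 155 (Q(d, p) = 99 + 56 = 155)
V(B) = -B²
√(Q(182, 12) + ((-11*(-15))*V(-2) - 1*(-3454))) = √(155 + ((-11*(-15))*(-1*(-2)²) - 1*(-3454))) = √(155 + (165*(-1*4) + 3454)) = √(155 + (165*(-4) + 3454)) = √(155 + (-660 + 3454)) = √(155 + 2794) = √2949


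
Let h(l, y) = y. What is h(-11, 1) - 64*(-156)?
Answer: 9985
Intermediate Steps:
h(-11, 1) - 64*(-156) = 1 - 64*(-156) = 1 + 9984 = 9985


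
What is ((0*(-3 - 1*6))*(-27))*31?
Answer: 0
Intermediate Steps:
((0*(-3 - 1*6))*(-27))*31 = ((0*(-3 - 6))*(-27))*31 = ((0*(-9))*(-27))*31 = (0*(-27))*31 = 0*31 = 0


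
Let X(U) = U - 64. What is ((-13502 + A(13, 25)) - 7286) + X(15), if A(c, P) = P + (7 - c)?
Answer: -20818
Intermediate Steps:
X(U) = -64 + U
A(c, P) = 7 + P - c
((-13502 + A(13, 25)) - 7286) + X(15) = ((-13502 + (7 + 25 - 1*13)) - 7286) + (-64 + 15) = ((-13502 + (7 + 25 - 13)) - 7286) - 49 = ((-13502 + 19) - 7286) - 49 = (-13483 - 7286) - 49 = -20769 - 49 = -20818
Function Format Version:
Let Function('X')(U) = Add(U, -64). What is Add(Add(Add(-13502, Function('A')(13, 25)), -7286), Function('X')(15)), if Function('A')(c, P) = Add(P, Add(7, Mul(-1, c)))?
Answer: -20818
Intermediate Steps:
Function('X')(U) = Add(-64, U)
Function('A')(c, P) = Add(7, P, Mul(-1, c))
Add(Add(Add(-13502, Function('A')(13, 25)), -7286), Function('X')(15)) = Add(Add(Add(-13502, Add(7, 25, Mul(-1, 13))), -7286), Add(-64, 15)) = Add(Add(Add(-13502, Add(7, 25, -13)), -7286), -49) = Add(Add(Add(-13502, 19), -7286), -49) = Add(Add(-13483, -7286), -49) = Add(-20769, -49) = -20818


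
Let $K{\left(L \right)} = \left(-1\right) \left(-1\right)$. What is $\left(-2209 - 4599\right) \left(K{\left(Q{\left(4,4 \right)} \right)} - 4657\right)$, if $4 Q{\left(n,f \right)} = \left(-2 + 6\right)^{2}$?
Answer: $31698048$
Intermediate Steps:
$Q{\left(n,f \right)} = 4$ ($Q{\left(n,f \right)} = \frac{\left(-2 + 6\right)^{2}}{4} = \frac{4^{2}}{4} = \frac{1}{4} \cdot 16 = 4$)
$K{\left(L \right)} = 1$
$\left(-2209 - 4599\right) \left(K{\left(Q{\left(4,4 \right)} \right)} - 4657\right) = \left(-2209 - 4599\right) \left(1 - 4657\right) = \left(-6808\right) \left(-4656\right) = 31698048$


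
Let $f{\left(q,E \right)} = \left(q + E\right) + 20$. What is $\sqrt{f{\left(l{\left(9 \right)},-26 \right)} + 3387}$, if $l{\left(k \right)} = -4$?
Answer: $\sqrt{3377} \approx 58.112$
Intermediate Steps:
$f{\left(q,E \right)} = 20 + E + q$ ($f{\left(q,E \right)} = \left(E + q\right) + 20 = 20 + E + q$)
$\sqrt{f{\left(l{\left(9 \right)},-26 \right)} + 3387} = \sqrt{\left(20 - 26 - 4\right) + 3387} = \sqrt{-10 + 3387} = \sqrt{3377}$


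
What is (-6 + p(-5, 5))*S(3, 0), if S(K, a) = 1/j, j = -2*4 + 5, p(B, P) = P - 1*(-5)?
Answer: -4/3 ≈ -1.3333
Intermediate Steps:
p(B, P) = 5 + P (p(B, P) = P + 5 = 5 + P)
j = -3 (j = -8 + 5 = -3)
S(K, a) = -⅓ (S(K, a) = 1/(-3) = -⅓)
(-6 + p(-5, 5))*S(3, 0) = (-6 + (5 + 5))*(-⅓) = (-6 + 10)*(-⅓) = 4*(-⅓) = -4/3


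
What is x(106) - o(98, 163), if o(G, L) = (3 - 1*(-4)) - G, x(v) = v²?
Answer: 11327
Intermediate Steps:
o(G, L) = 7 - G (o(G, L) = (3 + 4) - G = 7 - G)
x(106) - o(98, 163) = 106² - (7 - 1*98) = 11236 - (7 - 98) = 11236 - 1*(-91) = 11236 + 91 = 11327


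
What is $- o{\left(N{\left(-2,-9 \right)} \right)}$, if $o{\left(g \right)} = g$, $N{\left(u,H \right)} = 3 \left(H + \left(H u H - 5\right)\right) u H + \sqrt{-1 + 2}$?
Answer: $9503$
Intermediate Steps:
$N{\left(u,H \right)} = 1 + H u \left(-15 + 3 H + 3 u H^{2}\right)$ ($N{\left(u,H \right)} = 3 \left(H + \left(u H^{2} - 5\right)\right) u H + \sqrt{1} = 3 \left(H + \left(-5 + u H^{2}\right)\right) u H + 1 = 3 \left(-5 + H + u H^{2}\right) u H + 1 = \left(-15 + 3 H + 3 u H^{2}\right) u H + 1 = u \left(-15 + 3 H + 3 u H^{2}\right) H + 1 = H u \left(-15 + 3 H + 3 u H^{2}\right) + 1 = 1 + H u \left(-15 + 3 H + 3 u H^{2}\right)$)
$- o{\left(N{\left(-2,-9 \right)} \right)} = - (1 - \left(-135\right) \left(-2\right) + 3 \left(-2\right) \left(-9\right)^{2} + 3 \left(-9\right)^{3} \left(-2\right)^{2}) = - (1 - 270 + 3 \left(-2\right) 81 + 3 \left(-729\right) 4) = - (1 - 270 - 486 - 8748) = \left(-1\right) \left(-9503\right) = 9503$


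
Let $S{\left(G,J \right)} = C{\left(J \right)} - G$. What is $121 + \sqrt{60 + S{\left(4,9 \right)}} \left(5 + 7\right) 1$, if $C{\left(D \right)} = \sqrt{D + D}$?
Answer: $121 + 12 \sqrt{56 + 3 \sqrt{2}} \approx 214.14$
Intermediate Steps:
$C{\left(D \right)} = \sqrt{2} \sqrt{D}$ ($C{\left(D \right)} = \sqrt{2 D} = \sqrt{2} \sqrt{D}$)
$S{\left(G,J \right)} = - G + \sqrt{2} \sqrt{J}$ ($S{\left(G,J \right)} = \sqrt{2} \sqrt{J} - G = - G + \sqrt{2} \sqrt{J}$)
$121 + \sqrt{60 + S{\left(4,9 \right)}} \left(5 + 7\right) 1 = 121 + \sqrt{60 - \left(4 - \sqrt{2} \sqrt{9}\right)} \left(5 + 7\right) 1 = 121 + \sqrt{60 - \left(4 - \sqrt{2} \cdot 3\right)} 12 \cdot 1 = 121 + \sqrt{60 - \left(4 - 3 \sqrt{2}\right)} 12 = 121 + \sqrt{56 + 3 \sqrt{2}} \cdot 12 = 121 + 12 \sqrt{56 + 3 \sqrt{2}}$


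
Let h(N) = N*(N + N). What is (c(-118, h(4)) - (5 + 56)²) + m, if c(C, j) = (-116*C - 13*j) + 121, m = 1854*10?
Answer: 28212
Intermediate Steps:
h(N) = 2*N² (h(N) = N*(2*N) = 2*N²)
m = 18540
c(C, j) = 121 - 116*C - 13*j
(c(-118, h(4)) - (5 + 56)²) + m = ((121 - 116*(-118) - 26*4²) - (5 + 56)²) + 18540 = ((121 + 13688 - 26*16) - 1*61²) + 18540 = ((121 + 13688 - 13*32) - 1*3721) + 18540 = ((121 + 13688 - 416) - 3721) + 18540 = (13393 - 3721) + 18540 = 9672 + 18540 = 28212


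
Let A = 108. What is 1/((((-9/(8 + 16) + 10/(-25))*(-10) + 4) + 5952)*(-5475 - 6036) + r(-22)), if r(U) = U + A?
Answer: -4/274594561 ≈ -1.4567e-8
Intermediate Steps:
r(U) = 108 + U (r(U) = U + 108 = 108 + U)
1/((((-9/(8 + 16) + 10/(-25))*(-10) + 4) + 5952)*(-5475 - 6036) + r(-22)) = 1/((((-9/(8 + 16) + 10/(-25))*(-10) + 4) + 5952)*(-5475 - 6036) + (108 - 22)) = 1/((((-9/24 + 10*(-1/25))*(-10) + 4) + 5952)*(-11511) + 86) = 1/((((-9*1/24 - ⅖)*(-10) + 4) + 5952)*(-11511) + 86) = 1/((((-3/8 - ⅖)*(-10) + 4) + 5952)*(-11511) + 86) = 1/(((-31/40*(-10) + 4) + 5952)*(-11511) + 86) = 1/(((31/4 + 4) + 5952)*(-11511) + 86) = 1/((47/4 + 5952)*(-11511) + 86) = 1/((23855/4)*(-11511) + 86) = 1/(-274594905/4 + 86) = 1/(-274594561/4) = -4/274594561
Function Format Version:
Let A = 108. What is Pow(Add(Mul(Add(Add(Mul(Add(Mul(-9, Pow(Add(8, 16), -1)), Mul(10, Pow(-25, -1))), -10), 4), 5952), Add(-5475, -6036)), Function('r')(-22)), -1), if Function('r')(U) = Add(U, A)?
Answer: Rational(-4, 274594561) ≈ -1.4567e-8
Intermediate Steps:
Function('r')(U) = Add(108, U) (Function('r')(U) = Add(U, 108) = Add(108, U))
Pow(Add(Mul(Add(Add(Mul(Add(Mul(-9, Pow(Add(8, 16), -1)), Mul(10, Pow(-25, -1))), -10), 4), 5952), Add(-5475, -6036)), Function('r')(-22)), -1) = Pow(Add(Mul(Add(Add(Mul(Add(Mul(-9, Pow(Add(8, 16), -1)), Mul(10, Pow(-25, -1))), -10), 4), 5952), Add(-5475, -6036)), Add(108, -22)), -1) = Pow(Add(Mul(Add(Add(Mul(Add(Mul(-9, Pow(24, -1)), Mul(10, Rational(-1, 25))), -10), 4), 5952), -11511), 86), -1) = Pow(Add(Mul(Add(Add(Mul(Add(Mul(-9, Rational(1, 24)), Rational(-2, 5)), -10), 4), 5952), -11511), 86), -1) = Pow(Add(Mul(Add(Add(Mul(Add(Rational(-3, 8), Rational(-2, 5)), -10), 4), 5952), -11511), 86), -1) = Pow(Add(Mul(Add(Add(Mul(Rational(-31, 40), -10), 4), 5952), -11511), 86), -1) = Pow(Add(Mul(Add(Add(Rational(31, 4), 4), 5952), -11511), 86), -1) = Pow(Add(Mul(Add(Rational(47, 4), 5952), -11511), 86), -1) = Pow(Add(Mul(Rational(23855, 4), -11511), 86), -1) = Pow(Add(Rational(-274594905, 4), 86), -1) = Pow(Rational(-274594561, 4), -1) = Rational(-4, 274594561)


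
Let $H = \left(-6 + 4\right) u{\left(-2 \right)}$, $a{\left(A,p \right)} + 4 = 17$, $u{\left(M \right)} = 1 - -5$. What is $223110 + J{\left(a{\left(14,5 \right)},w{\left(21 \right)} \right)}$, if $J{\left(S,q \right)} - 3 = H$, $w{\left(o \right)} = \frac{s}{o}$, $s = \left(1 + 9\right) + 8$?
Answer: $223101$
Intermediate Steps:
$s = 18$ ($s = 10 + 8 = 18$)
$u{\left(M \right)} = 6$ ($u{\left(M \right)} = 1 + 5 = 6$)
$a{\left(A,p \right)} = 13$ ($a{\left(A,p \right)} = -4 + 17 = 13$)
$w{\left(o \right)} = \frac{18}{o}$
$H = -12$ ($H = \left(-6 + 4\right) 6 = \left(-2\right) 6 = -12$)
$J{\left(S,q \right)} = -9$ ($J{\left(S,q \right)} = 3 - 12 = -9$)
$223110 + J{\left(a{\left(14,5 \right)},w{\left(21 \right)} \right)} = 223110 - 9 = 223101$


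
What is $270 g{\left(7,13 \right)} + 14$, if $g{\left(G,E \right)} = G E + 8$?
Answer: $26744$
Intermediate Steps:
$g{\left(G,E \right)} = 8 + E G$ ($g{\left(G,E \right)} = E G + 8 = 8 + E G$)
$270 g{\left(7,13 \right)} + 14 = 270 \left(8 + 13 \cdot 7\right) + 14 = 270 \left(8 + 91\right) + 14 = 270 \cdot 99 + 14 = 26730 + 14 = 26744$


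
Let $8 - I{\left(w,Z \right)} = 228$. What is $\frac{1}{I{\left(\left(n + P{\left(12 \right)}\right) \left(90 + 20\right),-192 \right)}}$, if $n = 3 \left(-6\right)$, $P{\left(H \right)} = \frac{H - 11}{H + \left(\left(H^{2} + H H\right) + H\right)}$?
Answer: $- \frac{1}{220} \approx -0.0045455$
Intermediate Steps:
$P{\left(H \right)} = \frac{-11 + H}{2 H + 2 H^{2}}$ ($P{\left(H \right)} = \frac{-11 + H}{H + \left(\left(H^{2} + H^{2}\right) + H\right)} = \frac{-11 + H}{H + \left(2 H^{2} + H\right)} = \frac{-11 + H}{H + \left(H + 2 H^{2}\right)} = \frac{-11 + H}{2 H + 2 H^{2}}$)
$n = -18$
$I{\left(w,Z \right)} = -220$ ($I{\left(w,Z \right)} = 8 - 228 = -220$)
$\frac{1}{I{\left(\left(n + P{\left(12 \right)}\right) \left(90 + 20\right),-192 \right)}} = \frac{1}{-220} = - \frac{1}{220}$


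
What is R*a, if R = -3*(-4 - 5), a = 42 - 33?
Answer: 243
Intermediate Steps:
a = 9
R = 27 (R = -3*(-9) = 27)
R*a = 27*9 = 243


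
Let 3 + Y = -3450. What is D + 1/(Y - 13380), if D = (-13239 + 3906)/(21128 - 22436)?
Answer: 52367027/7339188 ≈ 7.1353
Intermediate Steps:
Y = -3453 (Y = -3 - 3450 = -3453)
D = 3111/436 (D = -9333/(-1308) = -9333*(-1/1308) = 3111/436 ≈ 7.1353)
D + 1/(Y - 13380) = 3111/436 + 1/(-3453 - 13380) = 3111/436 + 1/(-16833) = 3111/436 - 1/16833 = 52367027/7339188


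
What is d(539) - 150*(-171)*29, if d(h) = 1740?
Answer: 745590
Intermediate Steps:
d(539) - 150*(-171)*29 = 1740 - 150*(-171)*29 = 1740 - (-25650)*29 = 1740 - 1*(-743850) = 1740 + 743850 = 745590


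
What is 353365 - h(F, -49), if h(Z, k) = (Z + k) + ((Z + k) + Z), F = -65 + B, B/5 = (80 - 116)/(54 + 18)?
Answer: 707331/2 ≈ 3.5367e+5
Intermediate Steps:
B = -5/2 (B = 5*((80 - 116)/(54 + 18)) = 5*(-36/72) = 5*(-36*1/72) = 5*(-1/2) = -5/2 ≈ -2.5000)
F = -135/2 (F = -65 - 5/2 = -135/2 ≈ -67.500)
h(Z, k) = 2*k + 3*Z (h(Z, k) = (Z + k) + (k + 2*Z) = 2*k + 3*Z)
353365 - h(F, -49) = 353365 - (2*(-49) + 3*(-135/2)) = 353365 - (-98 - 405/2) = 353365 - 1*(-601/2) = 353365 + 601/2 = 707331/2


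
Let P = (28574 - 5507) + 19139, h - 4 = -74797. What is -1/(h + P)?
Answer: 1/32587 ≈ 3.0687e-5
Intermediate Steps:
h = -74793 (h = 4 - 74797 = -74793)
P = 42206 (P = 23067 + 19139 = 42206)
-1/(h + P) = -1/(-74793 + 42206) = -1/(-32587) = -1*(-1/32587) = 1/32587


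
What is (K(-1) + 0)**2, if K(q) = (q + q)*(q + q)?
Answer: 16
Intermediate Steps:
K(q) = 4*q**2 (K(q) = (2*q)*(2*q) = 4*q**2)
(K(-1) + 0)**2 = (4*(-1)**2 + 0)**2 = (4*1 + 0)**2 = (4 + 0)**2 = 4**2 = 16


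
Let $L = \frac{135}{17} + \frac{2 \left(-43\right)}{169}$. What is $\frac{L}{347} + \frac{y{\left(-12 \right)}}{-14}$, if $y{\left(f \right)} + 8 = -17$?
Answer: $\frac{25222217}{13957034} \approx 1.8071$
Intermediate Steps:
$y{\left(f \right)} = -25$ ($y{\left(f \right)} = -8 - 17 = -25$)
$L = \frac{21353}{2873}$ ($L = 135 \cdot \frac{1}{17} - \frac{86}{169} = \frac{135}{17} - \frac{86}{169} = \frac{21353}{2873} \approx 7.4323$)
$\frac{L}{347} + \frac{y{\left(-12 \right)}}{-14} = \frac{21353}{2873 \cdot 347} - \frac{25}{-14} = \frac{21353}{2873} \cdot \frac{1}{347} - - \frac{25}{14} = \frac{21353}{996931} + \frac{25}{14} = \frac{25222217}{13957034}$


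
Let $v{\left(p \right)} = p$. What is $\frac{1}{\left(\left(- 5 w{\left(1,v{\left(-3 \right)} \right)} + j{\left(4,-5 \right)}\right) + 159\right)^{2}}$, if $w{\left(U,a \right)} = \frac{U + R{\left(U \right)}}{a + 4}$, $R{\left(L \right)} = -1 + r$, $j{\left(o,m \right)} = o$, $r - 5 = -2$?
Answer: $\frac{1}{21904} \approx 4.5654 \cdot 10^{-5}$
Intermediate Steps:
$r = 3$ ($r = 5 - 2 = 3$)
$R{\left(L \right)} = 2$ ($R{\left(L \right)} = -1 + 3 = 2$)
$w{\left(U,a \right)} = \frac{2 + U}{4 + a}$ ($w{\left(U,a \right)} = \frac{U + 2}{a + 4} = \frac{2 + U}{4 + a}$)
$\frac{1}{\left(\left(- 5 w{\left(1,v{\left(-3 \right)} \right)} + j{\left(4,-5 \right)}\right) + 159\right)^{2}} = \frac{1}{\left(\left(- 5 \frac{2 + 1}{4 - 3} + 4\right) + 159\right)^{2}} = \frac{1}{\left(\left(- 5 \cdot 1^{-1} \cdot 3 + 4\right) + 159\right)^{2}} = \frac{1}{\left(\left(- 5 \cdot 1 \cdot 3 + 4\right) + 159\right)^{2}} = \frac{1}{\left(\left(\left(-5\right) 3 + 4\right) + 159\right)^{2}} = \frac{1}{\left(\left(-15 + 4\right) + 159\right)^{2}} = \frac{1}{\left(-11 + 159\right)^{2}} = \frac{1}{148^{2}} = \frac{1}{21904}$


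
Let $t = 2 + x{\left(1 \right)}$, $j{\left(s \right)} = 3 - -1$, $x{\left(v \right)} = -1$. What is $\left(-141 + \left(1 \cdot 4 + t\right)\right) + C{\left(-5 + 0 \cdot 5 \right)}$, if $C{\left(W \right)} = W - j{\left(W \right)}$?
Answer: $-145$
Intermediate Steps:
$j{\left(s \right)} = 4$ ($j{\left(s \right)} = 3 + 1 = 4$)
$C{\left(W \right)} = -4 + W$ ($C{\left(W \right)} = W - 4 = -4 + W$)
$t = 1$ ($t = 2 - 1 = 1$)
$\left(-141 + \left(1 \cdot 4 + t\right)\right) + C{\left(-5 + 0 \cdot 5 \right)} = \left(-141 + \left(1 \cdot 4 + 1\right)\right) + \left(-4 + \left(-5 + 0 \cdot 5\right)\right) = \left(-141 + \left(4 + 1\right)\right) + \left(-4 + \left(-5 + 0\right)\right) = \left(-141 + 5\right) - 9 = -136 - 9 = -145$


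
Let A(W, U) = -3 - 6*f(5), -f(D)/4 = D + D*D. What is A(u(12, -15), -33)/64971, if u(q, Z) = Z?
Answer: 239/21657 ≈ 0.011036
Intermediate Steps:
f(D) = -4*D - 4*D² (f(D) = -4*(D + D*D) = -4*(D + D²) = -4*D - 4*D²)
A(W, U) = 717 (A(W, U) = -3 - (-24)*5*(1 + 5) = -3 - (-24)*5*6 = -3 - 6*(-120) = -3 + 720 = 717)
A(u(12, -15), -33)/64971 = 717/64971 = 717*(1/64971) = 239/21657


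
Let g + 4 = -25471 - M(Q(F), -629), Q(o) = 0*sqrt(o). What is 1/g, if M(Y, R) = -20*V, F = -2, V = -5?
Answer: -1/25575 ≈ -3.9101e-5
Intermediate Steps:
Q(o) = 0
M(Y, R) = 100 (M(Y, R) = -20*(-5) = 100)
g = -25575 (g = -4 + (-25471 - 1*100) = -4 + (-25471 - 100) = -4 - 25571 = -25575)
1/g = 1/(-25575) = -1/25575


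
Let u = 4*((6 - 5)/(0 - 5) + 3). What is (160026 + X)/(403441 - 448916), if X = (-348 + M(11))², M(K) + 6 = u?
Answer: -6938446/1136875 ≈ -6.1031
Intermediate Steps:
u = 56/5 (u = 4*(1/(-5) + 3) = 4*(1*(-⅕) + 3) = 4*(-⅕ + 3) = 4*(14/5) = 56/5 ≈ 11.200)
M(K) = 26/5 (M(K) = -6 + 56/5 = 26/5)
X = 2937796/25 (X = (-348 + 26/5)² = (-1714/5)² = 2937796/25 ≈ 1.1751e+5)
(160026 + X)/(403441 - 448916) = (160026 + 2937796/25)/(403441 - 448916) = (6938446/25)/(-45475) = (6938446/25)*(-1/45475) = -6938446/1136875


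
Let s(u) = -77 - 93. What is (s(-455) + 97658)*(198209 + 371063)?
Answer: 55497188736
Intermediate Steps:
s(u) = -170
(s(-455) + 97658)*(198209 + 371063) = (-170 + 97658)*(198209 + 371063) = 97488*569272 = 55497188736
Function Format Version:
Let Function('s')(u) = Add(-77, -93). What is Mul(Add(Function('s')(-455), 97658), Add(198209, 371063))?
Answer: 55497188736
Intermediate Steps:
Function('s')(u) = -170
Mul(Add(Function('s')(-455), 97658), Add(198209, 371063)) = Mul(Add(-170, 97658), Add(198209, 371063)) = Mul(97488, 569272) = 55497188736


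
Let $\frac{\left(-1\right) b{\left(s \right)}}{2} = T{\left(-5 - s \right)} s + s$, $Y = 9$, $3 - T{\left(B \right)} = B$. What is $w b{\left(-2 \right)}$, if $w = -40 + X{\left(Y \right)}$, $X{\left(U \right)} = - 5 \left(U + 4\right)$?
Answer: $-2940$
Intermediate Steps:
$T{\left(B \right)} = 3 - B$
$b{\left(s \right)} = - 2 s - 2 s \left(8 + s\right)$ ($b{\left(s \right)} = - 2 \left(\left(3 - \left(-5 - s\right)\right) s + s\right) = - 2 \left(\left(3 + \left(5 + s\right)\right) s + s\right) = - 2 \left(\left(8 + s\right) s + s\right) = - 2 \left(s \left(8 + s\right) + s\right) = - 2 \left(s + s \left(8 + s\right)\right) = - 2 s - 2 s \left(8 + s\right)$)
$X{\left(U \right)} = -20 - 5 U$ ($X{\left(U \right)} = - 5 \left(4 + U\right) = -20 - 5 U$)
$w = -105$ ($w = -40 - 65 = -105$)
$w b{\left(-2 \right)} = - 105 \left(\left(-2\right) \left(-2\right) \left(9 - 2\right)\right) = - 105 \left(\left(-2\right) \left(-2\right) 7\right) = \left(-105\right) 28 = -2940$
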